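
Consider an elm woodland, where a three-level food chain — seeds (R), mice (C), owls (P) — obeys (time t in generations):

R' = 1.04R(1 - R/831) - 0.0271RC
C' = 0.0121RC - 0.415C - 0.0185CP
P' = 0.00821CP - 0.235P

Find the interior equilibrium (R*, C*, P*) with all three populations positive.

From dP/dt = 0: 0.00821C* = 0.235, so C* = 28.6.
From dR/dt = 0: 1.04(1 - R*/831) = 0.0271·28.6, giving R* = 831·(1 - 0.746) = 211.
From dC/dt = 0: 0.0121·211 - 0.415 = 0.0185P*, so P* = 2.14/0.0185 = 116.

R* ≈ 211, C* ≈ 28.6, P* ≈ 116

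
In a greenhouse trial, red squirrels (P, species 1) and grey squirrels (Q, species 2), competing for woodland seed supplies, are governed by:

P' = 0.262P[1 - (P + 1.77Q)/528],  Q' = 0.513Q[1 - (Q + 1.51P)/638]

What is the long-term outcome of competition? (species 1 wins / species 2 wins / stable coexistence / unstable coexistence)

Compare the nullcline intercepts: K1/α12 = 528/1.77 = 298 < K2 = 638; K2/α21 = 638/1.51 = 423 < K1 = 528.
Since both are reversed, neither can invade when rare; the interior point is a saddle.

unstable coexistence (outcome depends on initial conditions)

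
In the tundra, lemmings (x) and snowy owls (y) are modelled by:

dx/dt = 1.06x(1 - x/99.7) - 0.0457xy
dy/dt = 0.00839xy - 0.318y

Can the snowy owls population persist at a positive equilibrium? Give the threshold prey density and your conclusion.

The predator equation gives dy/dt > 0 only when x > 0.318/0.00839 = 37.9.
Without the predator, x → K = 99.7. Since 99.7 > 37.9, the predator can invade and persist.

Threshold x = 37.9; K > 37.9, so yes, the predator persists.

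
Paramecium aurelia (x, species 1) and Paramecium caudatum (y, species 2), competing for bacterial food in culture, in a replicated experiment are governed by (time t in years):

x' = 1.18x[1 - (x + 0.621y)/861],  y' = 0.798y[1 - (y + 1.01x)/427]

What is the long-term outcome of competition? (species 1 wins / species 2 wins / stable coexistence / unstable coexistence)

species 1 excludes species 2

Compare the nullcline intercepts: K1/α12 = 861/0.621 = 1390 > K2 = 427; K2/α21 = 427/1.01 = 423 < K1 = 861.
Since the inequalities point opposite ways, species 1 can invade but species 2 cannot.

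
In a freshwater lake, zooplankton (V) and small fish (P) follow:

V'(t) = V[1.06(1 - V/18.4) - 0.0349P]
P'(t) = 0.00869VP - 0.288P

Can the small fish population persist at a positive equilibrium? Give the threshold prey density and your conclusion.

The predator equation gives dP/dt > 0 only when V > 0.288/0.00869 = 33.1.
Without the predator, V → K = 18.4. Since 18.4 < 33.1, the predator cannot invade.

Threshold V = 33.1; K < 33.1, so no, the predator goes extinct.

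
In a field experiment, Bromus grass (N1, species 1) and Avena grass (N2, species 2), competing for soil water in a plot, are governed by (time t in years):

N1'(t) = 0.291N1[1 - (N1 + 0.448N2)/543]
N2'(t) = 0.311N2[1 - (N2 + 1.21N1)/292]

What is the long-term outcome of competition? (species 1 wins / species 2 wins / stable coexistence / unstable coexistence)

Compare the nullcline intercepts: K1/α12 = 543/0.448 = 1210 > K2 = 292; K2/α21 = 292/1.21 = 241 < K1 = 543.
Since the inequalities point opposite ways, species 1 can invade but species 2 cannot.

species 1 excludes species 2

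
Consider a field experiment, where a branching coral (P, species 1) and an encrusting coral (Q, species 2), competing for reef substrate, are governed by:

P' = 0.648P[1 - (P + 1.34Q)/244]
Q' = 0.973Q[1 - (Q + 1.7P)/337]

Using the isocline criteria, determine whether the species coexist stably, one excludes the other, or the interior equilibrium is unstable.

Compare the nullcline intercepts: K1/α12 = 244/1.34 = 182 < K2 = 337; K2/α21 = 337/1.7 = 198 < K1 = 244.
Since both are reversed, neither can invade when rare; the interior point is a saddle.

unstable coexistence (outcome depends on initial conditions)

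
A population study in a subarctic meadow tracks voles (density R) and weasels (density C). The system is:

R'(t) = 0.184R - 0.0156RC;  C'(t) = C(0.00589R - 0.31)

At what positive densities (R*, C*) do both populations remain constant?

R* ≈ 52.6, C* ≈ 11.8

Set dC/dt = 0 with C > 0: 0.00589R - 0.31 = 0, so R* = 0.31/0.00589 = 52.6.
Set dR/dt = 0 with R > 0: 0.184 - 0.0156C = 0, so C* = 0.184/0.0156 = 11.8.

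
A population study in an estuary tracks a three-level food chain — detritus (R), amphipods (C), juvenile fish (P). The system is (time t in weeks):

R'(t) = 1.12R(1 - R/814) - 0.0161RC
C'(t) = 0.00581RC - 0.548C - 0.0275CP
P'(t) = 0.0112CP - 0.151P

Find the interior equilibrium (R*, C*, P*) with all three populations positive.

From dP/dt = 0: 0.0112C* = 0.151, so C* = 13.5.
From dR/dt = 0: 1.12(1 - R*/814) = 0.0161·13.5, giving R* = 814·(1 - 0.194) = 656.
From dC/dt = 0: 0.00581·656 - 0.548 = 0.0275P*, so P* = 3.26/0.0275 = 119.

R* ≈ 656, C* ≈ 13.5, P* ≈ 119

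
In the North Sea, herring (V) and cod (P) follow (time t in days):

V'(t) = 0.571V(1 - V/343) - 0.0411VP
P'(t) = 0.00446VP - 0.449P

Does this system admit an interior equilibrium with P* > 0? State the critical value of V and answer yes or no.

The predator equation gives dP/dt > 0 only when V > 0.449/0.00446 = 101.
Without the predator, V → K = 343. Since 343 > 101, the predator can invade and persist.

Threshold V = 101; K > 101, so yes, the predator persists.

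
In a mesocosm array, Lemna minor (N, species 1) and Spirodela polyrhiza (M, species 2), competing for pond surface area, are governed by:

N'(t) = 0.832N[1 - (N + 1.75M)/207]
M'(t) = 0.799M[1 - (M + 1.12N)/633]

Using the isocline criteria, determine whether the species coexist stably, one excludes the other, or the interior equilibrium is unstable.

species 2 excludes species 1

Compare the nullcline intercepts: K1/α12 = 207/1.75 = 118 < K2 = 633; K2/α21 = 633/1.12 = 565 > K1 = 207.
Since the inequalities point opposite ways, species 2 can invade but species 1 cannot.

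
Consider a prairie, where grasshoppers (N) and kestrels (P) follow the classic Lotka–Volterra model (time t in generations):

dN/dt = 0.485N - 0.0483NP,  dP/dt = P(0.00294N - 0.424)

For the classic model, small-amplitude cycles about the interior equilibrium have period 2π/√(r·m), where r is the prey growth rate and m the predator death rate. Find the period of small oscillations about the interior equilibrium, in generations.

T ≈ 13.9 generations

Here r = 0.485 and m = 0.424, so r·m = 0.206.
ω = √0.206 = 0.453 per generation, hence T = 2π/ω ≈ 13.9 generations.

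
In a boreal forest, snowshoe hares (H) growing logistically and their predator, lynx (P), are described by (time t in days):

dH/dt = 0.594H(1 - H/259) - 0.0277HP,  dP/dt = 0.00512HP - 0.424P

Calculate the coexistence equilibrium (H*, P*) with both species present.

H* ≈ 82.8, P* ≈ 14.6

From dP/dt = 0 with P > 0: 0.00512H* = 0.424, so H* = 82.8.
Substitute into dH/dt = 0: 0.594(1 - 82.8/259) = 0.0277P*.
The bracket is 0.68, giving P* = 0.404/0.0277 = 14.6.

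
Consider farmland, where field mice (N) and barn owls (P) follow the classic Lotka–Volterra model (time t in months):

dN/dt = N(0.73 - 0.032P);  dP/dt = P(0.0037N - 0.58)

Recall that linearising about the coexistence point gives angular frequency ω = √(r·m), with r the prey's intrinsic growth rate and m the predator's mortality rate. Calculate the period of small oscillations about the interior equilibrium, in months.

T ≈ 9.66 months

Here r = 0.73 and m = 0.58, so r·m = 0.423.
ω = √0.423 = 0.651 per month, hence T = 2π/ω ≈ 9.66 months.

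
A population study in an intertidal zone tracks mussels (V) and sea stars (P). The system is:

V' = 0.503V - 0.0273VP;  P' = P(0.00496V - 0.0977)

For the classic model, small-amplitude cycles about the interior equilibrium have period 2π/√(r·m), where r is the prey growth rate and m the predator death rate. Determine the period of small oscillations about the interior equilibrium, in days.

T ≈ 28.3 days

Here r = 0.503 and m = 0.0977, so r·m = 0.0491.
ω = √0.0491 = 0.222 per day, hence T = 2π/ω ≈ 28.3 days.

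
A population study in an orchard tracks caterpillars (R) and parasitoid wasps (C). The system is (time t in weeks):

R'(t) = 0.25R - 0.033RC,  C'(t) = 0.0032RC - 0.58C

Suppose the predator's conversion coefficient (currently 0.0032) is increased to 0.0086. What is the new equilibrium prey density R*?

R* ≈ 67.4

At the interior fixed point, setting dC/dt = 0 with C > 0 fixes R* = (predator death rate)/(RC coefficient) — independent of the other coefficients.
With the change, R* = 0.58/0.0086 = 67.4; it falls from 181.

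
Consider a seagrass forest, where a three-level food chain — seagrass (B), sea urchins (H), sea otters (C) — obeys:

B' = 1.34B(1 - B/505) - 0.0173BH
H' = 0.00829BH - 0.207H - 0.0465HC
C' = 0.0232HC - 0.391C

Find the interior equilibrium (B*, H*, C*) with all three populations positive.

From dC/dt = 0: 0.0232H* = 0.391, so H* = 16.9.
From dB/dt = 0: 1.34(1 - B*/505) = 0.0173·16.9, giving B* = 505·(1 - 0.218) = 395.
From dH/dt = 0: 0.00829·395 - 0.207 = 0.0465C*, so C* = 3.07/0.0465 = 66.

B* ≈ 395, H* ≈ 16.9, C* ≈ 66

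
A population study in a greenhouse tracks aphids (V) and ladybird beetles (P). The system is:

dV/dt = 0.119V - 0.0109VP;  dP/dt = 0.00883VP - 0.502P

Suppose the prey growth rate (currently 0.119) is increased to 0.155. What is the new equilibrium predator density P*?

P* ≈ 14.2

At the interior fixed point, setting dV/dt = 0 with V > 0 fixes P* = (prey growth rate)/(VP coefficient) — independent of the other coefficients.
With the change, P* = 0.155/0.0109 = 14.2; it rises from 10.9.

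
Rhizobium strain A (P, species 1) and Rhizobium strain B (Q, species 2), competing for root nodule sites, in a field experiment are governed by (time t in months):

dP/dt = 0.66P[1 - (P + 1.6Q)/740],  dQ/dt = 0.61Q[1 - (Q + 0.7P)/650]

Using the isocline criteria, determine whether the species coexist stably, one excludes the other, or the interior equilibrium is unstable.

Compare the nullcline intercepts: K1/α12 = 740/1.6 = 462 < K2 = 650; K2/α21 = 650/0.7 = 929 > K1 = 740.
Since the inequalities point opposite ways, species 2 can invade but species 1 cannot.

species 2 excludes species 1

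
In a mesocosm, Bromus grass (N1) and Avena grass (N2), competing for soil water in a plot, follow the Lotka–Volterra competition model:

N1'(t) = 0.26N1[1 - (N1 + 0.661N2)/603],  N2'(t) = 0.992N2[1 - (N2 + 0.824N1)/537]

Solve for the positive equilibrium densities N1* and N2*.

Setting both brackets to zero gives the nullclines N1 + 0.661N2 = 603 and 0.824N1 + N2 = 537.
Substituting N2 = 537 - 0.824N1 into the first: N1(1 - 0.661·0.824) = 603 - 0.661·537.
So N1* = 248/0.455 = 545, and then N2* = 537 - 0.824·545 = 88.1.

N1* ≈ 545, N2* ≈ 88.1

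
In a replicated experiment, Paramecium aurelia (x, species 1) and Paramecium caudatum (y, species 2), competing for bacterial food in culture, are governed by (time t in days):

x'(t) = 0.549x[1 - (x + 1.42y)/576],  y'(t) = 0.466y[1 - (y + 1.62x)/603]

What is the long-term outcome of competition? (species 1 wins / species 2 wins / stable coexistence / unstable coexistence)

Compare the nullcline intercepts: K1/α12 = 576/1.42 = 406 < K2 = 603; K2/α21 = 603/1.62 = 372 < K1 = 576.
Since both are reversed, neither can invade when rare; the interior point is a saddle.

unstable coexistence (outcome depends on initial conditions)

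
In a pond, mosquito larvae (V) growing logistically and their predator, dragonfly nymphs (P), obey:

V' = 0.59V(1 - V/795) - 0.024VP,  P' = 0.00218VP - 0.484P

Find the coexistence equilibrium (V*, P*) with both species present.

From dP/dt = 0 with P > 0: 0.00218V* = 0.484, so V* = 222.
Substitute into dV/dt = 0: 0.59(1 - 222/795) = 0.024P*.
The bracket is 0.721, giving P* = 0.425/0.024 = 17.7.

V* ≈ 222, P* ≈ 17.7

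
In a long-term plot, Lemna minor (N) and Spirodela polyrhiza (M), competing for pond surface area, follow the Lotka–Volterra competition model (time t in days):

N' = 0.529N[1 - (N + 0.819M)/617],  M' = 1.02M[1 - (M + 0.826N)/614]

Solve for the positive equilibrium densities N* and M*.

N* ≈ 353, M* ≈ 323

Setting both brackets to zero gives the nullclines N + 0.819M = 617 and 0.826N + M = 614.
Substituting M = 614 - 0.826N into the first: N(1 - 0.819·0.826) = 617 - 0.819·614.
So N* = 114/0.324 = 353, and then M* = 614 - 0.826·353 = 323.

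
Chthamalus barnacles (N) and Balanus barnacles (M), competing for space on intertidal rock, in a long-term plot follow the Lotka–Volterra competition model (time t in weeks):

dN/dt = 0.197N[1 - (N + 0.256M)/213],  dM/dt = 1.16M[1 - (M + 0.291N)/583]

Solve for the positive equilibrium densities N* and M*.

N* ≈ 68.9, M* ≈ 563

Setting both brackets to zero gives the nullclines N + 0.256M = 213 and 0.291N + M = 583.
Substituting M = 583 - 0.291N into the first: N(1 - 0.256·0.291) = 213 - 0.256·583.
So N* = 63.8/0.926 = 68.9, and then M* = 583 - 0.291·68.9 = 563.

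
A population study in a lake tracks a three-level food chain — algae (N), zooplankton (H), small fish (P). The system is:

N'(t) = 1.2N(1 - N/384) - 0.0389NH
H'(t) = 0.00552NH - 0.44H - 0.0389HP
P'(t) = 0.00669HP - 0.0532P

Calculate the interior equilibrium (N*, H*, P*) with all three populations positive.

From dP/dt = 0: 0.00669H* = 0.0532, so H* = 7.95.
From dN/dt = 0: 1.2(1 - N*/384) = 0.0389·7.95, giving N* = 384·(1 - 0.258) = 285.
From dH/dt = 0: 0.00552·285 - 0.44 = 0.0389P*, so P* = 1.13/0.0389 = 29.1.

N* ≈ 285, H* ≈ 7.95, P* ≈ 29.1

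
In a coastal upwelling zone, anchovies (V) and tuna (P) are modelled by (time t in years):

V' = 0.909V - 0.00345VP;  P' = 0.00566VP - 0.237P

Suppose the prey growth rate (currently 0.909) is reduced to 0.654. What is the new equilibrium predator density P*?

At the interior fixed point, setting dV/dt = 0 with V > 0 fixes P* = (prey growth rate)/(VP coefficient) — independent of the other coefficients.
With the change, P* = 0.654/0.00345 = 190; it falls from 263.

P* ≈ 190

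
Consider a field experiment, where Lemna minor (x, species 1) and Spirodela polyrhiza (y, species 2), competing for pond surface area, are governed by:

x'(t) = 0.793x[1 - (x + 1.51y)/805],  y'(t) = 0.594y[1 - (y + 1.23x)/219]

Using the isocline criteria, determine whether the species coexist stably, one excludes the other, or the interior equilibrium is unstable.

Compare the nullcline intercepts: K1/α12 = 805/1.51 = 533 > K2 = 219; K2/α21 = 219/1.23 = 178 < K1 = 805.
Since the inequalities point opposite ways, species 1 can invade but species 2 cannot.

species 1 excludes species 2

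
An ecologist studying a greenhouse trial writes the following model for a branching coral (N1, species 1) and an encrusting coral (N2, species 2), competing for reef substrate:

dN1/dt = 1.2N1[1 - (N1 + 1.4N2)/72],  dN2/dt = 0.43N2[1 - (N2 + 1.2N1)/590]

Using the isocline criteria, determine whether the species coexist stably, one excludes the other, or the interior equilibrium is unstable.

Compare the nullcline intercepts: K1/α12 = 72/1.4 = 51.4 < K2 = 590; K2/α21 = 590/1.2 = 492 > K1 = 72.
Since the inequalities point opposite ways, species 2 can invade but species 1 cannot.

species 2 excludes species 1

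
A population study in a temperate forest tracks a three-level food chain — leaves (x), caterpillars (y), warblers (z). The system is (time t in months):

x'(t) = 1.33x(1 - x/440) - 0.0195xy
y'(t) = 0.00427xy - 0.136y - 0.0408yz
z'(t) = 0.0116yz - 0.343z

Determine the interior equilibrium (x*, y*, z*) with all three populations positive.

From dz/dt = 0: 0.0116y* = 0.343, so y* = 29.6.
From dx/dt = 0: 1.33(1 - x*/440) = 0.0195·29.6, giving x* = 440·(1 - 0.434) = 249.
From dy/dt = 0: 0.00427·249 - 0.136 = 0.0408z*, so z* = 0.928/0.0408 = 22.8.

x* ≈ 249, y* ≈ 29.6, z* ≈ 22.8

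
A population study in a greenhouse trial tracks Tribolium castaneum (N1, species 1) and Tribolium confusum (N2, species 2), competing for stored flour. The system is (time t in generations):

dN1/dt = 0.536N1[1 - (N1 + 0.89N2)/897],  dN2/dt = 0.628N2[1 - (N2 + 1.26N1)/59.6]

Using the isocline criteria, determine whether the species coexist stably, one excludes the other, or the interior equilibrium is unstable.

species 1 excludes species 2

Compare the nullcline intercepts: K1/α12 = 897/0.89 = 1010 > K2 = 59.6; K2/α21 = 59.6/1.26 = 47.3 < K1 = 897.
Since the inequalities point opposite ways, species 1 can invade but species 2 cannot.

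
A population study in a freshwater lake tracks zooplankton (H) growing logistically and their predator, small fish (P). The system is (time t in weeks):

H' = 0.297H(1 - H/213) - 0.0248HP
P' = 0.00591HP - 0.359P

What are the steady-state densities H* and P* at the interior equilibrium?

From dP/dt = 0 with P > 0: 0.00591H* = 0.359, so H* = 60.7.
Substitute into dH/dt = 0: 0.297(1 - 60.7/213) = 0.0248P*.
The bracket is 0.715, giving P* = 0.212/0.0248 = 8.56.

H* ≈ 60.7, P* ≈ 8.56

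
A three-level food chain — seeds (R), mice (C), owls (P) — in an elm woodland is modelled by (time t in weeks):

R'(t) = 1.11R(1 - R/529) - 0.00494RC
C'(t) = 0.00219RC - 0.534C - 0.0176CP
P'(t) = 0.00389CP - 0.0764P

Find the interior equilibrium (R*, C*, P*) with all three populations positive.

From dP/dt = 0: 0.00389C* = 0.0764, so C* = 19.6.
From dR/dt = 0: 1.11(1 - R*/529) = 0.00494·19.6, giving R* = 529·(1 - 0.0874) = 483.
From dC/dt = 0: 0.00219·483 - 0.534 = 0.0176P*, so P* = 0.523/0.0176 = 29.7.

R* ≈ 483, C* ≈ 19.6, P* ≈ 29.7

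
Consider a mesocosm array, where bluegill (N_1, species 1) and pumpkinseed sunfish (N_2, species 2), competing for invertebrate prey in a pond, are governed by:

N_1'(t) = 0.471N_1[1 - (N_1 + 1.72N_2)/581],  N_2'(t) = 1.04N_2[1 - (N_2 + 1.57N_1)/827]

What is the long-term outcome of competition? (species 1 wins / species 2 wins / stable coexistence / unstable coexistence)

Compare the nullcline intercepts: K1/α12 = 581/1.72 = 338 < K2 = 827; K2/α21 = 827/1.57 = 527 < K1 = 581.
Since both are reversed, neither can invade when rare; the interior point is a saddle.

unstable coexistence (outcome depends on initial conditions)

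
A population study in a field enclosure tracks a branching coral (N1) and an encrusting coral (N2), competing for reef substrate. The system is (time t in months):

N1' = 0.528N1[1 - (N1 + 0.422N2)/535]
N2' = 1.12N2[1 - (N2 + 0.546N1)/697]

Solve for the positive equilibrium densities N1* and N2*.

N1* ≈ 313, N2* ≈ 526

Setting both brackets to zero gives the nullclines N1 + 0.422N2 = 535 and 0.546N1 + N2 = 697.
Substituting N2 = 697 - 0.546N1 into the first: N1(1 - 0.422·0.546) = 535 - 0.422·697.
So N1* = 241/0.77 = 313, and then N2* = 697 - 0.546·313 = 526.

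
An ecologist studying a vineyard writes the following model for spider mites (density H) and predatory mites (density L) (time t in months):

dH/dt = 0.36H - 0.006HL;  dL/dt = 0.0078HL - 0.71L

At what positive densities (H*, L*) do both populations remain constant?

H* ≈ 91, L* ≈ 60

Set dL/dt = 0 with L > 0: 0.0078H - 0.71 = 0, so H* = 0.71/0.0078 = 91.
Set dH/dt = 0 with H > 0: 0.36 - 0.006L = 0, so L* = 0.36/0.006 = 60.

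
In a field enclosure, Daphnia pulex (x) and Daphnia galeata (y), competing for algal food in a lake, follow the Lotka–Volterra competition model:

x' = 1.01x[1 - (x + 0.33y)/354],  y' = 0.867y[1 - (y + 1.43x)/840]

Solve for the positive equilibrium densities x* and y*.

Setting both brackets to zero gives the nullclines x + 0.33y = 354 and 1.43x + y = 840.
Substituting y = 840 - 1.43x into the first: x(1 - 0.33·1.43) = 354 - 0.33·840.
So x* = 76.8/0.528 = 145, and then y* = 840 - 1.43·145 = 632.

x* ≈ 145, y* ≈ 632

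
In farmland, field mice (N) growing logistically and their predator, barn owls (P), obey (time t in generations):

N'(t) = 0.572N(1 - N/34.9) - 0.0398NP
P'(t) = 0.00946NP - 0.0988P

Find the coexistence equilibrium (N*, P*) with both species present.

N* ≈ 10.4, P* ≈ 10.1

From dP/dt = 0 with P > 0: 0.00946N* = 0.0988, so N* = 10.4.
Substitute into dN/dt = 0: 0.572(1 - 10.4/34.9) = 0.0398P*.
The bracket is 0.701, giving P* = 0.401/0.0398 = 10.1.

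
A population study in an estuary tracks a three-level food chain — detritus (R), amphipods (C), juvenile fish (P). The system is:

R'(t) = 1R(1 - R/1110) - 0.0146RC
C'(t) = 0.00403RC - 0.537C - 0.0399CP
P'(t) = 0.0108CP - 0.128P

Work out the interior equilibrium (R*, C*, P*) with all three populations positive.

From dP/dt = 0: 0.0108C* = 0.128, so C* = 11.9.
From dR/dt = 0: 1(1 - R*/1110) = 0.0146·11.9, giving R* = 1110·(1 - 0.173) = 918.
From dC/dt = 0: 0.00403·918 - 0.537 = 0.0399P*, so P* = 3.16/0.0399 = 79.3.

R* ≈ 918, C* ≈ 11.9, P* ≈ 79.3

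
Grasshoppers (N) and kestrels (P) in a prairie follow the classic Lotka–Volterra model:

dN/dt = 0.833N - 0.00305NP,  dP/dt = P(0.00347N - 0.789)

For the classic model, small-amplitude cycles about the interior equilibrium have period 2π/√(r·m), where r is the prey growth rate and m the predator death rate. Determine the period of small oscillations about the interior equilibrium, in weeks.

T ≈ 7.75 weeks

Here r = 0.833 and m = 0.789, so r·m = 0.657.
ω = √0.657 = 0.811 per week, hence T = 2π/ω ≈ 7.75 weeks.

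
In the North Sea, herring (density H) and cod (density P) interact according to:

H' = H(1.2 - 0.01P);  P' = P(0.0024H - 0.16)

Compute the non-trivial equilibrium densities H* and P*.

Set dP/dt = 0 with P > 0: 0.0024H - 0.16 = 0, so H* = 0.16/0.0024 = 66.7.
Set dH/dt = 0 with H > 0: 1.2 - 0.01P = 0, so P* = 1.2/0.01 = 120.

H* ≈ 66.7, P* ≈ 120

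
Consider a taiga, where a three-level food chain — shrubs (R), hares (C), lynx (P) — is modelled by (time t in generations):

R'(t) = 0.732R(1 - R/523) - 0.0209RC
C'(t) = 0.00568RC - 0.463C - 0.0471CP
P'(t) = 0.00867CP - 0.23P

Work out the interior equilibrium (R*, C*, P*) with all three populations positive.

R* ≈ 127, C* ≈ 26.5, P* ≈ 5.47

From dP/dt = 0: 0.00867C* = 0.23, so C* = 26.5.
From dR/dt = 0: 0.732(1 - R*/523) = 0.0209·26.5, giving R* = 523·(1 - 0.757) = 127.
From dC/dt = 0: 0.00568·127 - 0.463 = 0.0471P*, so P* = 0.258/0.0471 = 5.47.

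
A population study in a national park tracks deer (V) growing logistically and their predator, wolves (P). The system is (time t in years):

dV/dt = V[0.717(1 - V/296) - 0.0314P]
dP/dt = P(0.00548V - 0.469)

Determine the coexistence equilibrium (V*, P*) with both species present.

From dP/dt = 0 with P > 0: 0.00548V* = 0.469, so V* = 85.6.
Substitute into dV/dt = 0: 0.717(1 - 85.6/296) = 0.0314P*.
The bracket is 0.711, giving P* = 0.51/0.0314 = 16.2.

V* ≈ 85.6, P* ≈ 16.2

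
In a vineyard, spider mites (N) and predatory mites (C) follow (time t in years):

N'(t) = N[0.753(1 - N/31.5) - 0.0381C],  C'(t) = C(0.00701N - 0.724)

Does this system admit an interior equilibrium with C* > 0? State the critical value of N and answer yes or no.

The predator equation gives dC/dt > 0 only when N > 0.724/0.00701 = 103.
Without the predator, N → K = 31.5. Since 31.5 < 103, the predator cannot invade.

Threshold N = 103; K < 103, so no, the predator goes extinct.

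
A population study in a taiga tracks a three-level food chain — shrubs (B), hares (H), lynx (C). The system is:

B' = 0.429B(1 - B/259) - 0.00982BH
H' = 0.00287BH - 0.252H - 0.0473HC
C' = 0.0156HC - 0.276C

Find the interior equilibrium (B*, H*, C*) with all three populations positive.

From dC/dt = 0: 0.0156H* = 0.276, so H* = 17.7.
From dB/dt = 0: 0.429(1 - B*/259) = 0.00982·17.7, giving B* = 259·(1 - 0.405) = 154.
From dH/dt = 0: 0.00287·154 - 0.252 = 0.0473C*, so C* = 0.19/0.0473 = 4.02.

B* ≈ 154, H* ≈ 17.7, C* ≈ 4.02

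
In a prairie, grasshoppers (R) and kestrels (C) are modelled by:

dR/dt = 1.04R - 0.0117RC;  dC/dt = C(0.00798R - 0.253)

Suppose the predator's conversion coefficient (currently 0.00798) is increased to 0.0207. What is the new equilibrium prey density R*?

R* ≈ 12.2

At the interior fixed point, setting dC/dt = 0 with C > 0 fixes R* = (predator death rate)/(RC coefficient) — independent of the other coefficients.
With the change, R* = 0.253/0.0207 = 12.2; it falls from 31.7.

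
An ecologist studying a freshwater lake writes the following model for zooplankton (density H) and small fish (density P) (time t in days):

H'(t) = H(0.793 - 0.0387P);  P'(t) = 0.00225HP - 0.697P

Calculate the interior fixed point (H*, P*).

H* ≈ 310, P* ≈ 20.5

Set dP/dt = 0 with P > 0: 0.00225H - 0.697 = 0, so H* = 0.697/0.00225 = 310.
Set dH/dt = 0 with H > 0: 0.793 - 0.0387P = 0, so P* = 0.793/0.0387 = 20.5.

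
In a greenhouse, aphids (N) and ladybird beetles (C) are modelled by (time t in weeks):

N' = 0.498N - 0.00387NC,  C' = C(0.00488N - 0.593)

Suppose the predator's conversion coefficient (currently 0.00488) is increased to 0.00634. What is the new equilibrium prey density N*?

N* ≈ 93.5

At the interior fixed point, setting dC/dt = 0 with C > 0 fixes N* = (predator death rate)/(NC coefficient) — independent of the other coefficients.
With the change, N* = 0.593/0.00634 = 93.5; it falls from 122.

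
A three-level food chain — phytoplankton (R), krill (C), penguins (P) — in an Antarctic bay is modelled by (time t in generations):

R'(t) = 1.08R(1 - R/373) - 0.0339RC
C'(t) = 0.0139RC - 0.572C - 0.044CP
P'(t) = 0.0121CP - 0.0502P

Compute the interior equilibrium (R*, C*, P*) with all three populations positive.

From dP/dt = 0: 0.0121C* = 0.0502, so C* = 4.15.
From dR/dt = 0: 1.08(1 - R*/373) = 0.0339·4.15, giving R* = 373·(1 - 0.13) = 324.
From dC/dt = 0: 0.0139·324 - 0.572 = 0.044P*, so P* = 3.94/0.044 = 89.5.

R* ≈ 324, C* ≈ 4.15, P* ≈ 89.5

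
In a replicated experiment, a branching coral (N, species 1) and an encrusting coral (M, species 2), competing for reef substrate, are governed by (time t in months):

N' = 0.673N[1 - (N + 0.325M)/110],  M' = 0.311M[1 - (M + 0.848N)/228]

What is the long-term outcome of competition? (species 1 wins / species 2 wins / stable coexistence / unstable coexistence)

stable coexistence

Compare the nullcline intercepts: K1/α12 = 110/0.325 = 338 > K2 = 228; K2/α21 = 228/0.848 = 269 > K1 = 110.
Since both inequalities hold, each species can invade when rare, so the interior equilibrium is stable.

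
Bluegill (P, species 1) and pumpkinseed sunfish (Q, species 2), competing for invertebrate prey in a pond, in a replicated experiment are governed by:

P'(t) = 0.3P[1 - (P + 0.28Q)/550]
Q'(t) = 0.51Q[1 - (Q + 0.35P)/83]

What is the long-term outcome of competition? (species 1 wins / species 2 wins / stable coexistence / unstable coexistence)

species 1 excludes species 2

Compare the nullcline intercepts: K1/α12 = 550/0.28 = 1960 > K2 = 83; K2/α21 = 83/0.35 = 237 < K1 = 550.
Since the inequalities point opposite ways, species 1 can invade but species 2 cannot.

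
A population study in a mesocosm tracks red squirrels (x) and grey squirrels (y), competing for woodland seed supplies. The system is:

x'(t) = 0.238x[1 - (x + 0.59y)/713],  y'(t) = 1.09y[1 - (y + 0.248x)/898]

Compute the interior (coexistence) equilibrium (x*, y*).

Setting both brackets to zero gives the nullclines x + 0.59y = 713 and 0.248x + y = 898.
Substituting y = 898 - 0.248x into the first: x(1 - 0.59·0.248) = 713 - 0.59·898.
So x* = 183/0.854 = 215, and then y* = 898 - 0.248·215 = 845.

x* ≈ 215, y* ≈ 845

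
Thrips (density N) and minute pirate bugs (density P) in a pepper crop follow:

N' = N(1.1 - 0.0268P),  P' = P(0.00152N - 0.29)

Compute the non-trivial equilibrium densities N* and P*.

N* ≈ 191, P* ≈ 41

Set dP/dt = 0 with P > 0: 0.00152N - 0.29 = 0, so N* = 0.29/0.00152 = 191.
Set dN/dt = 0 with N > 0: 1.1 - 0.0268P = 0, so P* = 1.1/0.0268 = 41.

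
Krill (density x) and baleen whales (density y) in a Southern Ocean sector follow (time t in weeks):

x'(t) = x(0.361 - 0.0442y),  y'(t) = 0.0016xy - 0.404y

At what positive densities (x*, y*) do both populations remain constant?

x* ≈ 252, y* ≈ 8.17

Set dy/dt = 0 with y > 0: 0.0016x - 0.404 = 0, so x* = 0.404/0.0016 = 252.
Set dx/dt = 0 with x > 0: 0.361 - 0.0442y = 0, so y* = 0.361/0.0442 = 8.17.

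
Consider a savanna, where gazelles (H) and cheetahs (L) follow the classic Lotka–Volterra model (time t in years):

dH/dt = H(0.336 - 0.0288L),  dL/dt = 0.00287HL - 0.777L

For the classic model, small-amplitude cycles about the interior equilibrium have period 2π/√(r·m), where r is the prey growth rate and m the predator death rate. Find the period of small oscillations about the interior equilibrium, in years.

Here r = 0.336 and m = 0.777, so r·m = 0.261.
ω = √0.261 = 0.511 per year, hence T = 2π/ω ≈ 12.3 years.

T ≈ 12.3 years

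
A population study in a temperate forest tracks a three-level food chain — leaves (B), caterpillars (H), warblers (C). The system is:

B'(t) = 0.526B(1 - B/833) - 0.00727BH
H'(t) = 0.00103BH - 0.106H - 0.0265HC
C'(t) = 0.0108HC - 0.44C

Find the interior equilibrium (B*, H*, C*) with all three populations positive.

B* ≈ 364, H* ≈ 40.7, C* ≈ 10.1

From dC/dt = 0: 0.0108H* = 0.44, so H* = 40.7.
From dB/dt = 0: 0.526(1 - B*/833) = 0.00727·40.7, giving B* = 833·(1 - 0.563) = 364.
From dH/dt = 0: 0.00103·364 - 0.106 = 0.0265C*, so C* = 0.269/0.0265 = 10.1.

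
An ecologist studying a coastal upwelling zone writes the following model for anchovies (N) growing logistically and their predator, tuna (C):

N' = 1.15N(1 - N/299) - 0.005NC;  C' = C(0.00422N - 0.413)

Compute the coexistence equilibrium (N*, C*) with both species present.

From dC/dt = 0 with C > 0: 0.00422N* = 0.413, so N* = 97.9.
Substitute into dN/dt = 0: 1.15(1 - 97.9/299) = 0.005C*.
The bracket is 0.673, giving C* = 0.774/0.005 = 155.

N* ≈ 97.9, C* ≈ 155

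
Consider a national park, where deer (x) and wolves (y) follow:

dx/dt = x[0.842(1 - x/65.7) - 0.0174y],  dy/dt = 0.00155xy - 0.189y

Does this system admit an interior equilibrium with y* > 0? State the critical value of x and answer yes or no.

The predator equation gives dy/dt > 0 only when x > 0.189/0.00155 = 122.
Without the predator, x → K = 65.7. Since 65.7 < 122, the predator cannot invade.

Threshold x = 122; K < 122, so no, the predator goes extinct.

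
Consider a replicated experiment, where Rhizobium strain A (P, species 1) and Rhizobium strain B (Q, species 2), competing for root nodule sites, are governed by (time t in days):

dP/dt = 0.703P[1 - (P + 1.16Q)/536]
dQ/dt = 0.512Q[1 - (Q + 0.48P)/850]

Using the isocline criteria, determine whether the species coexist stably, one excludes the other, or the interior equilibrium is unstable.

species 2 excludes species 1

Compare the nullcline intercepts: K1/α12 = 536/1.16 = 462 < K2 = 850; K2/α21 = 850/0.48 = 1770 > K1 = 536.
Since the inequalities point opposite ways, species 2 can invade but species 1 cannot.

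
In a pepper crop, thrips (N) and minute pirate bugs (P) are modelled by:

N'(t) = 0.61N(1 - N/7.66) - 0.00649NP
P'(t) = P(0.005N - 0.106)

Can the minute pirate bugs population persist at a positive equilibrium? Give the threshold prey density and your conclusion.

The predator equation gives dP/dt > 0 only when N > 0.106/0.005 = 21.2.
Without the predator, N → K = 7.66. Since 7.66 < 21.2, the predator cannot invade.

Threshold N = 21.2; K < 21.2, so no, the predator goes extinct.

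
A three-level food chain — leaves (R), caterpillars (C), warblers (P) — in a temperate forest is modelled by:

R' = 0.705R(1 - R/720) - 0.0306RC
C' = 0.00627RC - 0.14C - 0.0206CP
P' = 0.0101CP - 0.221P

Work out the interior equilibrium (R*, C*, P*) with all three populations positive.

R* ≈ 36.2, C* ≈ 21.9, P* ≈ 4.22

From dP/dt = 0: 0.0101C* = 0.221, so C* = 21.9.
From dR/dt = 0: 0.705(1 - R*/720) = 0.0306·21.9, giving R* = 720·(1 - 0.95) = 36.2.
From dC/dt = 0: 0.00627·36.2 - 0.14 = 0.0206P*, so P* = 0.0869/0.0206 = 4.22.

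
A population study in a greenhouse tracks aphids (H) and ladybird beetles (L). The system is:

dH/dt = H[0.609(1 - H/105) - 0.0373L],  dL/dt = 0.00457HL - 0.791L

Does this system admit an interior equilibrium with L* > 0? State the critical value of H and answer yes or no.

Threshold H = 173; K < 173, so no, the predator goes extinct.

The predator equation gives dL/dt > 0 only when H > 0.791/0.00457 = 173.
Without the predator, H → K = 105. Since 105 < 173, the predator cannot invade.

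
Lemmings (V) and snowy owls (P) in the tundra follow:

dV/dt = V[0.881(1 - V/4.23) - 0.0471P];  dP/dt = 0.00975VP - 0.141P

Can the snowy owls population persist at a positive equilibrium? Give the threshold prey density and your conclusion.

Threshold V = 14.5; K < 14.5, so no, the predator goes extinct.

The predator equation gives dP/dt > 0 only when V > 0.141/0.00975 = 14.5.
Without the predator, V → K = 4.23. Since 4.23 < 14.5, the predator cannot invade.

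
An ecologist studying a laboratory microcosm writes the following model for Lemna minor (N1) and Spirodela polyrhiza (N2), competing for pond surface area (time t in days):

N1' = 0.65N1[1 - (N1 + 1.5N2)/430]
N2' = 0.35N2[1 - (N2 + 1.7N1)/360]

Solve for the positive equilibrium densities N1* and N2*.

N1* ≈ 71, N2* ≈ 239

Setting both brackets to zero gives the nullclines N1 + 1.5N2 = 430 and 1.7N1 + N2 = 360.
Substituting N2 = 360 - 1.7N1 into the first: N1(1 - 1.5·1.7) = 430 - 1.5·360.
So N1* = -110/-1.55 = 71, and then N2* = 360 - 1.7·71 = 239.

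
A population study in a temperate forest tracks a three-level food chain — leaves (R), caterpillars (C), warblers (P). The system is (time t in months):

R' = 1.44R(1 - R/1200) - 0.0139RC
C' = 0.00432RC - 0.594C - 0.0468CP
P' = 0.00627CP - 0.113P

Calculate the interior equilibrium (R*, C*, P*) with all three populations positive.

R* ≈ 991, C* ≈ 18, P* ≈ 78.8

From dP/dt = 0: 0.00627C* = 0.113, so C* = 18.
From dR/dt = 0: 1.44(1 - R*/1200) = 0.0139·18, giving R* = 1200·(1 - 0.174) = 991.
From dC/dt = 0: 0.00432·991 - 0.594 = 0.0468P*, so P* = 3.69/0.0468 = 78.8.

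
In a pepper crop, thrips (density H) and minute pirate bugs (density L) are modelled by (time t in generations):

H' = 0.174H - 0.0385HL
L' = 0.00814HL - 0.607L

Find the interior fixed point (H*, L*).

Set dL/dt = 0 with L > 0: 0.00814H - 0.607 = 0, so H* = 0.607/0.00814 = 74.6.
Set dH/dt = 0 with H > 0: 0.174 - 0.0385L = 0, so L* = 0.174/0.0385 = 4.52.

H* ≈ 74.6, L* ≈ 4.52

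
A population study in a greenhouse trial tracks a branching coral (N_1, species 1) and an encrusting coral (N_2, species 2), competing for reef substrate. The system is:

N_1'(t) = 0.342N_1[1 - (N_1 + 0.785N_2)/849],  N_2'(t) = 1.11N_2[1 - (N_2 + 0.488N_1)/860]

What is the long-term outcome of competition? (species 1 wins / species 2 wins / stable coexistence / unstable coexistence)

Compare the nullcline intercepts: K1/α12 = 849/0.785 = 1080 > K2 = 860; K2/α21 = 860/0.488 = 1760 > K1 = 849.
Since both inequalities hold, each species can invade when rare, so the interior equilibrium is stable.

stable coexistence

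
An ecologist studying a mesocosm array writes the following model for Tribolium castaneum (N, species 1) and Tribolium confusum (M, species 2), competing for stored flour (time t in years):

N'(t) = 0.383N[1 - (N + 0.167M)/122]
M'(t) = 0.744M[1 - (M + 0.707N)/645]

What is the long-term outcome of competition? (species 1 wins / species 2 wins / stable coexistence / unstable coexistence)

stable coexistence

Compare the nullcline intercepts: K1/α12 = 122/0.167 = 731 > K2 = 645; K2/α21 = 645/0.707 = 912 > K1 = 122.
Since both inequalities hold, each species can invade when rare, so the interior equilibrium is stable.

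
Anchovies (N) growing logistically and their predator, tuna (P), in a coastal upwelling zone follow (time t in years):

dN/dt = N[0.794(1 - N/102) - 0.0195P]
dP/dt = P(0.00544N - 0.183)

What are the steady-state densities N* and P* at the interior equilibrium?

From dP/dt = 0 with P > 0: 0.00544N* = 0.183, so N* = 33.6.
Substitute into dN/dt = 0: 0.794(1 - 33.6/102) = 0.0195P*.
The bracket is 0.67, giving P* = 0.532/0.0195 = 27.3.

N* ≈ 33.6, P* ≈ 27.3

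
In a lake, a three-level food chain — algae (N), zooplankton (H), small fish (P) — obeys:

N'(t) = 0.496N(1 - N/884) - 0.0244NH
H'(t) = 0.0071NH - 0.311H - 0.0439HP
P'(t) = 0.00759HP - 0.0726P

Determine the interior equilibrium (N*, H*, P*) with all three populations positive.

N* ≈ 468, H* ≈ 9.57, P* ≈ 68.6

From dP/dt = 0: 0.00759H* = 0.0726, so H* = 9.57.
From dN/dt = 0: 0.496(1 - N*/884) = 0.0244·9.57, giving N* = 884·(1 - 0.471) = 468.
From dH/dt = 0: 0.0071·468 - 0.311 = 0.0439P*, so P* = 3.01/0.0439 = 68.6.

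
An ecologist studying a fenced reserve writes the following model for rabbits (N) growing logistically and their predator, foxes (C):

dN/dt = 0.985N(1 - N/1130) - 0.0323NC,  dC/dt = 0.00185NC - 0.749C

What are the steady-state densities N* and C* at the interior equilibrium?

From dC/dt = 0 with C > 0: 0.00185N* = 0.749, so N* = 405.
Substitute into dN/dt = 0: 0.985(1 - 405/1130) = 0.0323C*.
The bracket is 0.642, giving C* = 0.632/0.0323 = 19.6.

N* ≈ 405, C* ≈ 19.6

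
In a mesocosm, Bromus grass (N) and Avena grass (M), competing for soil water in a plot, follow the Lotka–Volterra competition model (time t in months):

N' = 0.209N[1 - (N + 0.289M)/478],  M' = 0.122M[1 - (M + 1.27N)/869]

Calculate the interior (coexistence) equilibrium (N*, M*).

N* ≈ 358, M* ≈ 414

Setting both brackets to zero gives the nullclines N + 0.289M = 478 and 1.27N + M = 869.
Substituting M = 869 - 1.27N into the first: N(1 - 0.289·1.27) = 478 - 0.289·869.
So N* = 227/0.633 = 358, and then M* = 869 - 1.27·358 = 414.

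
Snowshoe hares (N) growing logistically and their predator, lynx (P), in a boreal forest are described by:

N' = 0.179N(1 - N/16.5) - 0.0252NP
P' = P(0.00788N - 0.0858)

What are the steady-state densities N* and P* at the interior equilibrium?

From dP/dt = 0 with P > 0: 0.00788N* = 0.0858, so N* = 10.9.
Substitute into dN/dt = 0: 0.179(1 - 10.9/16.5) = 0.0252P*.
The bracket is 0.34, giving P* = 0.0609/0.0252 = 2.42.

N* ≈ 10.9, P* ≈ 2.42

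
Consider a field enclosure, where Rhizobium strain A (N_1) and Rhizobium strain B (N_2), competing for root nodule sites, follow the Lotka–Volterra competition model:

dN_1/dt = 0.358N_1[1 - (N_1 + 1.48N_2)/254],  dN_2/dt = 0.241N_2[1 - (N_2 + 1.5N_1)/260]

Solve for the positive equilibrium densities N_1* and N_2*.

N_1* ≈ 107, N_2* ≈ 99.2

Setting both brackets to zero gives the nullclines N_1 + 1.48N_2 = 254 and 1.5N_1 + N_2 = 260.
Substituting N_2 = 260 - 1.5N_1 into the first: N_1(1 - 1.48·1.5) = 254 - 1.48·260.
So N_1* = -131/-1.22 = 107, and then N_2* = 260 - 1.5·107 = 99.2.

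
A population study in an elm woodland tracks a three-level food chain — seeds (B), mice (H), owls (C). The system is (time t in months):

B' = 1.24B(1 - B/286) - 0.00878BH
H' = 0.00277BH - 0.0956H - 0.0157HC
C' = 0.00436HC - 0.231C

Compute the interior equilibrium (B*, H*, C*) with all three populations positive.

From dC/dt = 0: 0.00436H* = 0.231, so H* = 53.
From dB/dt = 0: 1.24(1 - B*/286) = 0.00878·53, giving B* = 286·(1 - 0.375) = 179.
From dH/dt = 0: 0.00277·179 - 0.0956 = 0.0157C*, so C* = 0.399/0.0157 = 25.4.

B* ≈ 179, H* ≈ 53, C* ≈ 25.4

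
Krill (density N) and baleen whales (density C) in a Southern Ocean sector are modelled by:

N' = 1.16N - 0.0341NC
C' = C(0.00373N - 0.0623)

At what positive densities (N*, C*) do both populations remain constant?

N* ≈ 16.7, C* ≈ 34

Set dC/dt = 0 with C > 0: 0.00373N - 0.0623 = 0, so N* = 0.0623/0.00373 = 16.7.
Set dN/dt = 0 with N > 0: 1.16 - 0.0341C = 0, so C* = 1.16/0.0341 = 34.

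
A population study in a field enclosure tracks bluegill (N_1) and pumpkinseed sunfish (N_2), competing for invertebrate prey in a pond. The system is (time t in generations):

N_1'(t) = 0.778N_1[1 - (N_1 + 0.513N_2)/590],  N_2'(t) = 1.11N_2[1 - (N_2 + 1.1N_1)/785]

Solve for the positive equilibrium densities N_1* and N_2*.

Setting both brackets to zero gives the nullclines N_1 + 0.513N_2 = 590 and 1.1N_1 + N_2 = 785.
Substituting N_2 = 785 - 1.1N_1 into the first: N_1(1 - 0.513·1.1) = 590 - 0.513·785.
So N_1* = 187/0.436 = 430, and then N_2* = 785 - 1.1·430 = 312.

N_1* ≈ 430, N_2* ≈ 312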